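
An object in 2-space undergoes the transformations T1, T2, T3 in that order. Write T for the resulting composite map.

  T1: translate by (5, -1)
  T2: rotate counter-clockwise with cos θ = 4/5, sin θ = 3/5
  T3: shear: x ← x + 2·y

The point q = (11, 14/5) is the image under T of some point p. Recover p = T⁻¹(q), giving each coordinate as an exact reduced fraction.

T1 = [1 0 5; 0 1 -1; 0 0 1]
T2·T1 = [4/5 -3/5 23/5; 3/5 4/5 11/5; 0 0 1]
T3·…·T1 = [2 1 9; 3/5 4/5 11/5; 0 0 1]
det M = 1; M⁻¹ = [4/5 -1 -5; -3/5 2 1; 0 0 1]
M⁻¹ · (11, 14/5)ᵀ = (1, 0)ᵀ

p = (1, 0)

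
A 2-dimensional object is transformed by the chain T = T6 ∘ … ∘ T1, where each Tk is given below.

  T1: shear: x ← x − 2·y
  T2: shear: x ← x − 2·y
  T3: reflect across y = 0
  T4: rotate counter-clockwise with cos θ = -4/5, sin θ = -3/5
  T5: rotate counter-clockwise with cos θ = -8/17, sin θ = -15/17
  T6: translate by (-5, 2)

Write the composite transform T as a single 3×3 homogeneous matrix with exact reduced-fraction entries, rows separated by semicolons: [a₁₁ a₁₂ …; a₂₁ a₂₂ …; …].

T = [-13/85 8/5 -5; 84/85 -19/5 2; 0 0 1]

T1 = [1 -2 0; 0 1 0; 0 0 1]
T2·T1 = [1 -4 0; 0 1 0; 0 0 1]
T3·…·T1 = [1 -4 0; 0 -1 0; 0 0 1]
T4·…·T1 = [-4/5 13/5 0; -3/5 16/5 0; 0 0 1]
T5·…·T1 = [-13/85 8/5 0; 84/85 -19/5 0; 0 0 1]
T6·…·T1 = [-13/85 8/5 -5; 84/85 -19/5 2; 0 0 1]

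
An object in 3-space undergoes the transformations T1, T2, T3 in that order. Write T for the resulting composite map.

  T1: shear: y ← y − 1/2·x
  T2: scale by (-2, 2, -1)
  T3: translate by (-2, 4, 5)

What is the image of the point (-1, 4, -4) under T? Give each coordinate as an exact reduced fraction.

T1 shear: y ← y − 1/2·x: (-1, 4, -4) → (-1, 9/2, -4)
T2 scale by (-2, 2, -1): (-1, 9/2, -4) → (2, 9, 4)
T3 translate by (-2, 4, 5): (2, 9, 4) → (0, 13, 9)

T(p) = (0, 13, 9)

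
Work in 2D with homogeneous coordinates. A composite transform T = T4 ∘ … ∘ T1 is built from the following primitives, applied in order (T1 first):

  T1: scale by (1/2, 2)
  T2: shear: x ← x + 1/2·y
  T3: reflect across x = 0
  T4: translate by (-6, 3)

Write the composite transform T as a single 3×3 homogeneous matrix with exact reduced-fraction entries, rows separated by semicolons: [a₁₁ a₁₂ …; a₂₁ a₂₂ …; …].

T = [-1/2 -1 -6; 0 2 3; 0 0 1]

T1 = [1/2 0 0; 0 2 0; 0 0 1]
T2·T1 = [1/2 1 0; 0 2 0; 0 0 1]
T3·…·T1 = [-1/2 -1 0; 0 2 0; 0 0 1]
T4·…·T1 = [-1/2 -1 -6; 0 2 3; 0 0 1]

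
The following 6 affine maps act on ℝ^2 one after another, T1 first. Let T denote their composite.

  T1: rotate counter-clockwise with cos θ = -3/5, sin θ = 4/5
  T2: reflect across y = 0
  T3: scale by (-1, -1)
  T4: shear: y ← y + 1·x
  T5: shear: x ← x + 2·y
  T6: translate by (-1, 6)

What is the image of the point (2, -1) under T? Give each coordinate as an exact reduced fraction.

T(p) = (23/5, 43/5)

T1 rotate counter-clockwise with cos θ = -3/5, sin θ = 4/5: (2, -1) → (-2/5, 11/5)
T2 reflect across y = 0: (-2/5, 11/5) → (-2/5, -11/5)
T3 scale by (-1, -1): (-2/5, -11/5) → (2/5, 11/5)
T4 shear: y ← y + 1·x: (2/5, 11/5) → (2/5, 13/5)
T5 shear: x ← x + 2·y: (2/5, 13/5) → (28/5, 13/5)
T6 translate by (-1, 6): (28/5, 13/5) → (23/5, 43/5)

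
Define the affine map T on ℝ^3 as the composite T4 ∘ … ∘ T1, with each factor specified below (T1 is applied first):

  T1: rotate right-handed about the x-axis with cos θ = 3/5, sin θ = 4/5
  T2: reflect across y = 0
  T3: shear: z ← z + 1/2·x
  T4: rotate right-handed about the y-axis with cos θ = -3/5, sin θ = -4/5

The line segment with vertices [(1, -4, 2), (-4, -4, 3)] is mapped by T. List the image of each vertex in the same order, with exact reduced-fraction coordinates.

T1 rotate right-handed about the x-axis with cos θ = 3/5, sin θ = 4/5: (1, -4, 2) → (1, -4, -2); (-4, -4, 3) → (-4, -24/5, -7/5)
T2 reflect across y = 0: (1, -4, -2) → (1, 4, -2); (-4, -24/5, -7/5) → (-4, 24/5, -7/5)
T3 shear: z ← z + 1/2·x: (1, 4, -2) → (1, 4, -3/2); (-4, 24/5, -7/5) → (-4, 24/5, -17/5)
T4 rotate right-handed about the y-axis with cos θ = -3/5, sin θ = -4/5: (1, 4, -3/2) → (3/5, 4, 17/10); (-4, 24/5, -17/5) → (128/25, 24/5, -29/25)

image vertices: (3/5, 4, 17/10), (128/25, 24/5, -29/25)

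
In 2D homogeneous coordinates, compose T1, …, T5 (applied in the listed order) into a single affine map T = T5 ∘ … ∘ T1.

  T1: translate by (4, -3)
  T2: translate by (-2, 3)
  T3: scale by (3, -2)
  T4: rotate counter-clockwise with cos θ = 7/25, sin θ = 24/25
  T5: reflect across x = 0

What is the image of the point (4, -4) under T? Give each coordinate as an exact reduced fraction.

T1 translate by (4, -3): (4, -4) → (8, -7)
T2 translate by (-2, 3): (8, -7) → (6, -4)
T3 scale by (3, -2): (6, -4) → (18, 8)
T4 rotate counter-clockwise with cos θ = 7/25, sin θ = 24/25: (18, 8) → (-66/25, 488/25)
T5 reflect across x = 0: (-66/25, 488/25) → (66/25, 488/25)

T(p) = (66/25, 488/25)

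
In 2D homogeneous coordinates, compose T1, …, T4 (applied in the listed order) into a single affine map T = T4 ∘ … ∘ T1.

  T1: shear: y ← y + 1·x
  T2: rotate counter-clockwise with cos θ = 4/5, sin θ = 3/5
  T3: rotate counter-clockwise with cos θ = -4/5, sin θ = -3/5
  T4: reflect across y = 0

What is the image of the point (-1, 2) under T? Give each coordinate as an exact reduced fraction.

T1 shear: y ← y + 1·x: (-1, 2) → (-1, 1)
T2 rotate counter-clockwise with cos θ = 4/5, sin θ = 3/5: (-1, 1) → (-7/5, 1/5)
T3 rotate counter-clockwise with cos θ = -4/5, sin θ = -3/5: (-7/5, 1/5) → (31/25, 17/25)
T4 reflect across y = 0: (31/25, 17/25) → (31/25, -17/25)

T(p) = (31/25, -17/25)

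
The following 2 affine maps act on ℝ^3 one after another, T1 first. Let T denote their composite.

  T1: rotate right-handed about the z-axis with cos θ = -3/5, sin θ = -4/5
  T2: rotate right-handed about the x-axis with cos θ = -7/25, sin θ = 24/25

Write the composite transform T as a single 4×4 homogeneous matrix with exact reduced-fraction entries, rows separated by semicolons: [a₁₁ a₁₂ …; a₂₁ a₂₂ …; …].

T1 = [-3/5 4/5 0 0; -4/5 -3/5 0 0; 0 0 1 0; 0 0 0 1]
T2·T1 = [-3/5 4/5 0 0; 28/125 21/125 -24/25 0; -96/125 -72/125 -7/25 0; 0 0 0 1]

T = [-3/5 4/5 0 0; 28/125 21/125 -24/25 0; -96/125 -72/125 -7/25 0; 0 0 0 1]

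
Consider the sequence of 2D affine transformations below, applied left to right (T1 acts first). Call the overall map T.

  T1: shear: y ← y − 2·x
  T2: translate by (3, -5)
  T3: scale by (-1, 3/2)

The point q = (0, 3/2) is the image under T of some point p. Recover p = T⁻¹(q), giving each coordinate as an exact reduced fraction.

T1 = [1 0 0; -2 1 0; 0 0 1]
T2·T1 = [1 0 3; -2 1 -5; 0 0 1]
T3·…·T1 = [-1 0 -3; -3 3/2 -15/2; 0 0 1]
det M = -3/2; M⁻¹ = [-1 0 -3; -2 2/3 -1; 0 0 1]
M⁻¹ · (0, 3/2)ᵀ = (-3, 0)ᵀ

p = (-3, 0)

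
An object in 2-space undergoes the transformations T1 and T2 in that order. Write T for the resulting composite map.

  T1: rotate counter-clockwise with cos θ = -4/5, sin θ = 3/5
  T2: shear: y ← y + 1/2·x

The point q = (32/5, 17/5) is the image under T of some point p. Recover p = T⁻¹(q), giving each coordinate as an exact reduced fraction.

T1 = [-4/5 -3/5 0; 3/5 -4/5 0; 0 0 1]
T2·T1 = [-4/5 -3/5 0; 1/5 -11/10 0; 0 0 1]
det M = 1; M⁻¹ = [-11/10 3/5 0; -1/5 -4/5 0; 0 0 1]
M⁻¹ · (32/5, 17/5)ᵀ = (-5, -4)ᵀ

p = (-5, -4)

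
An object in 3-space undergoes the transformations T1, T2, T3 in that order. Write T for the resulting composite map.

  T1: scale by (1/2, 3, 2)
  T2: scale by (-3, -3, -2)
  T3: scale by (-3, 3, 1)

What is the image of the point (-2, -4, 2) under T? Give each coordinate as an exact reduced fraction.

T(p) = (-9, 108, -8)

T1 scale by (1/2, 3, 2): (-2, -4, 2) → (-1, -12, 4)
T2 scale by (-3, -3, -2): (-1, -12, 4) → (3, 36, -8)
T3 scale by (-3, 3, 1): (3, 36, -8) → (-9, 108, -8)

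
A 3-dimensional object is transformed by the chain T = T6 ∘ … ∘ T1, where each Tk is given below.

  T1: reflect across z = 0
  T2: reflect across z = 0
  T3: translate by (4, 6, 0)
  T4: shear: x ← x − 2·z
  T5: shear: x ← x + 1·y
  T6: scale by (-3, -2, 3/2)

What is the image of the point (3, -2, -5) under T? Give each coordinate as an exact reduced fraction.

T(p) = (-63, -8, -15/2)

T1 reflect across z = 0: (3, -2, -5) → (3, -2, 5)
T2 reflect across z = 0: (3, -2, 5) → (3, -2, -5)
T3 translate by (4, 6, 0): (3, -2, -5) → (7, 4, -5)
T4 shear: x ← x − 2·z: (7, 4, -5) → (17, 4, -5)
T5 shear: x ← x + 1·y: (17, 4, -5) → (21, 4, -5)
T6 scale by (-3, -2, 3/2): (21, 4, -5) → (-63, -8, -15/2)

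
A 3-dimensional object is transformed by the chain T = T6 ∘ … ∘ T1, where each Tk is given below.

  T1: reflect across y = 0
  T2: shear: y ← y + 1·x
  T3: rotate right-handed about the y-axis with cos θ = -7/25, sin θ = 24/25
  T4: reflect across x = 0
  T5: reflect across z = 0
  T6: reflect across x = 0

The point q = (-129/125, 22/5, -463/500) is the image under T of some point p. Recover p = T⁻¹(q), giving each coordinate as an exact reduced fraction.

T1 = [1 0 0 0; 0 -1 0 0; 0 0 1 0; 0 0 0 1]
T2·T1 = [1 0 0 0; 1 -1 0 0; 0 0 1 0; 0 0 0 1]
T3·…·T1 = [-7/25 0 24/25 0; 1 -1 0 0; -24/25 0 -7/25 0; 0 0 0 1]
T4·…·T1 = [7/25 0 -24/25 0; 1 -1 0 0; -24/25 0 -7/25 0; 0 0 0 1]
T5·…·T1 = [7/25 0 -24/25 0; 1 -1 0 0; 24/25 0 7/25 0; 0 0 0 1]
T6·…·T1 = [-7/25 0 24/25 0; 1 -1 0 0; 24/25 0 7/25 0; 0 0 0 1]
det M = 1; M⁻¹ = [-7/25 0 24/25 0; -7/25 -1 24/25 0; 24/25 0 7/25 0; 0 0 0 1]
M⁻¹ · (-129/125, 22/5, -463/500)ᵀ = (-3/5, -5, -5/4)ᵀ

p = (-3/5, -5, -5/4)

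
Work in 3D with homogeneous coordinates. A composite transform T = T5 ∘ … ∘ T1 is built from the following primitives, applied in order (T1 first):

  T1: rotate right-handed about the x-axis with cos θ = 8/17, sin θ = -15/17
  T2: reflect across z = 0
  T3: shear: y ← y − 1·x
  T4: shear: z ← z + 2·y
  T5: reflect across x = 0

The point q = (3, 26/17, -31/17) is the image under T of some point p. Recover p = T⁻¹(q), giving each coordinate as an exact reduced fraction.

p = (-3, -5, 1)

T1 = [1 0 0 0; 0 8/17 15/17 0; 0 -15/17 8/17 0; 0 0 0 1]
T2·T1 = [1 0 0 0; 0 8/17 15/17 0; 0 15/17 -8/17 0; 0 0 0 1]
T3·…·T1 = [1 0 0 0; -1 8/17 15/17 0; 0 15/17 -8/17 0; 0 0 0 1]
T4·…·T1 = [1 0 0 0; -1 8/17 15/17 0; -2 31/17 22/17 0; 0 0 0 1]
T5·…·T1 = [-1 0 0 0; -1 8/17 15/17 0; -2 31/17 22/17 0; 0 0 0 1]
det M = 1; M⁻¹ = [-1 0 0 0; -8/17 -22/17 15/17 0; -15/17 31/17 -8/17 0; 0 0 0 1]
M⁻¹ · (3, 26/17, -31/17)ᵀ = (-3, -5, 1)ᵀ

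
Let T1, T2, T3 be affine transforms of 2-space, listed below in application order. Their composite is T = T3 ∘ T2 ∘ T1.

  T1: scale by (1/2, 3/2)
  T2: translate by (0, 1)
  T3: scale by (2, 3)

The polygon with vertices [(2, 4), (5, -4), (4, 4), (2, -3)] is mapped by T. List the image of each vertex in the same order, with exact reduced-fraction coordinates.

T1 scale by (1/2, 3/2): (2, 4) → (1, 6); (5, -4) → (5/2, -6); (4, 4) → (2, 6); (2, -3) → (1, -9/2)
T2 translate by (0, 1): (1, 6) → (1, 7); (5/2, -6) → (5/2, -5); (2, 6) → (2, 7); (1, -9/2) → (1, -7/2)
T3 scale by (2, 3): (1, 7) → (2, 21); (5/2, -5) → (5, -15); (2, 7) → (4, 21); (1, -7/2) → (2, -21/2)

image vertices: (2, 21), (5, -15), (4, 21), (2, -21/2)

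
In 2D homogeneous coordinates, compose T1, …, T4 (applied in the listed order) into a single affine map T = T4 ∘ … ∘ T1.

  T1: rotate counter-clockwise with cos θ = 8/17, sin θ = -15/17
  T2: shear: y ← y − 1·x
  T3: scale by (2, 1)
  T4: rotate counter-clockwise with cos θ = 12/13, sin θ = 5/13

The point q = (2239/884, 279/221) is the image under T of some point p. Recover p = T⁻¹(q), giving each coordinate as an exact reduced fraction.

T1 = [8/17 15/17 0; -15/17 8/17 0; 0 0 1]
T2·T1 = [8/17 15/17 0; -23/17 -7/17 0; 0 0 1]
T3·…·T1 = [16/17 30/17 0; -23/17 -7/17 0; 0 0 1]
T4·…·T1 = [307/221 395/221 0; -196/221 66/221 0; 0 0 1]
det M = 2; M⁻¹ = [33/221 -395/442 0; 98/221 307/442 0; 0 0 1]
M⁻¹ · (2239/884, 279/221)ᵀ = (-3/4, 2)ᵀ

p = (-3/4, 2)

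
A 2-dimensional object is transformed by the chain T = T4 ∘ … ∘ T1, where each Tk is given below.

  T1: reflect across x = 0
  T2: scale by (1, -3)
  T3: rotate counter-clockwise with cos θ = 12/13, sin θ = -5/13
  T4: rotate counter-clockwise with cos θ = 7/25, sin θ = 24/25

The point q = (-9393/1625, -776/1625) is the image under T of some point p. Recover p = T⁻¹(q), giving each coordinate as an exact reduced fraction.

T1 = [-1 0 0; 0 1 0; 0 0 1]
T2·T1 = [-1 0 0; 0 -3 0; 0 0 1]
T3·…·T1 = [-12/13 -15/13 0; 5/13 -36/13 0; 0 0 1]
T4·…·T1 = [-204/325 759/325 0; -253/325 -612/325 0; 0 0 1]
det M = 3; M⁻¹ = [-204/325 -253/325 0; 253/975 -68/325 0; 0 0 1]
M⁻¹ · (-9393/1625, -776/1625)ᵀ = (4, -7/5)ᵀ

p = (4, -7/5)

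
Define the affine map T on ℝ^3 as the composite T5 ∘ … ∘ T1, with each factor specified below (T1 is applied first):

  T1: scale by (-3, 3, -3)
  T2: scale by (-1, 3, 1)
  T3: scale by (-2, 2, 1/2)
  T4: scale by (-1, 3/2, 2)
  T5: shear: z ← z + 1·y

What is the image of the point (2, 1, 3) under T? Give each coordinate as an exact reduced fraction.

T1 scale by (-3, 3, -3): (2, 1, 3) → (-6, 3, -9)
T2 scale by (-1, 3, 1): (-6, 3, -9) → (6, 9, -9)
T3 scale by (-2, 2, 1/2): (6, 9, -9) → (-12, 18, -9/2)
T4 scale by (-1, 3/2, 2): (-12, 18, -9/2) → (12, 27, -9)
T5 shear: z ← z + 1·y: (12, 27, -9) → (12, 27, 18)

T(p) = (12, 27, 18)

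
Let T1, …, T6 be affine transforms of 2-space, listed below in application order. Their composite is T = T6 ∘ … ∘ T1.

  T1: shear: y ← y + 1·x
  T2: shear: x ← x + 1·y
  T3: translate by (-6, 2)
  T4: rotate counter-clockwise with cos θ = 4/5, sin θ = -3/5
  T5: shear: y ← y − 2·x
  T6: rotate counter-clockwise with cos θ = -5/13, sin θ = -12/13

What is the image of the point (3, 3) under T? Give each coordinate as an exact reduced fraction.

T1 shear: y ← y + 1·x: (3, 3) → (3, 6)
T2 shear: x ← x + 1·y: (3, 6) → (9, 6)
T3 translate by (-6, 2): (9, 6) → (3, 8)
T4 rotate counter-clockwise with cos θ = 4/5, sin θ = -3/5: (3, 8) → (36/5, 23/5)
T5 shear: y ← y − 2·x: (36/5, 23/5) → (36/5, -49/5)
T6 rotate counter-clockwise with cos θ = -5/13, sin θ = -12/13: (36/5, -49/5) → (-768/65, -187/65)

T(p) = (-768/65, -187/65)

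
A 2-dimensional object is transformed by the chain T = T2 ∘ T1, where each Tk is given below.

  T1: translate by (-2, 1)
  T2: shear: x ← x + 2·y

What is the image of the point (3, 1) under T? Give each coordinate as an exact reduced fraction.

T1 translate by (-2, 1): (3, 1) → (1, 2)
T2 shear: x ← x + 2·y: (1, 2) → (5, 2)

T(p) = (5, 2)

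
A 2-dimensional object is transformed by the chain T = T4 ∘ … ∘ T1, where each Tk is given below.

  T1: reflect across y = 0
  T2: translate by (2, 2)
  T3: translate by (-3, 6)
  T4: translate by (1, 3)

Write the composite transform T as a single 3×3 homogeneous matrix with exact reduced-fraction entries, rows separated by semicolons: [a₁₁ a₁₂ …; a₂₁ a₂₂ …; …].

T = [1 0 0; 0 -1 11; 0 0 1]

T1 = [1 0 0; 0 -1 0; 0 0 1]
T2·T1 = [1 0 2; 0 -1 2; 0 0 1]
T3·…·T1 = [1 0 -1; 0 -1 8; 0 0 1]
T4·…·T1 = [1 0 0; 0 -1 11; 0 0 1]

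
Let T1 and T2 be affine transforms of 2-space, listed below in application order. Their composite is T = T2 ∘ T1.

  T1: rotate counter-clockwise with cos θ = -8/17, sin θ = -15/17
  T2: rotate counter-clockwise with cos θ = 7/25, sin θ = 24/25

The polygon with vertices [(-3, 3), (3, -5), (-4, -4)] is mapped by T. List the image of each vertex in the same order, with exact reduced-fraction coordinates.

image vertices: (-21/425, 1803/425), (-573/425, -2411/425), (-2404/425, -28/425)

T1 rotate counter-clockwise with cos θ = -8/17, sin θ = -15/17: (-3, 3) → (69/17, 21/17); (3, -5) → (-99/17, -5/17); (-4, -4) → (-28/17, 92/17)
T2 rotate counter-clockwise with cos θ = 7/25, sin θ = 24/25: (69/17, 21/17) → (-21/425, 1803/425); (-99/17, -5/17) → (-573/425, -2411/425); (-28/17, 92/17) → (-2404/425, -28/425)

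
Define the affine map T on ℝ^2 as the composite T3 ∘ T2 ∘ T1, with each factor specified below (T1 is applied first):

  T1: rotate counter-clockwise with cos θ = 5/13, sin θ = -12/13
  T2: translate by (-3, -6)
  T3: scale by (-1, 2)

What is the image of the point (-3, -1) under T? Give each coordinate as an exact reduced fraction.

T(p) = (66/13, -94/13)

T1 rotate counter-clockwise with cos θ = 5/13, sin θ = -12/13: (-3, -1) → (-27/13, 31/13)
T2 translate by (-3, -6): (-27/13, 31/13) → (-66/13, -47/13)
T3 scale by (-1, 2): (-66/13, -47/13) → (66/13, -94/13)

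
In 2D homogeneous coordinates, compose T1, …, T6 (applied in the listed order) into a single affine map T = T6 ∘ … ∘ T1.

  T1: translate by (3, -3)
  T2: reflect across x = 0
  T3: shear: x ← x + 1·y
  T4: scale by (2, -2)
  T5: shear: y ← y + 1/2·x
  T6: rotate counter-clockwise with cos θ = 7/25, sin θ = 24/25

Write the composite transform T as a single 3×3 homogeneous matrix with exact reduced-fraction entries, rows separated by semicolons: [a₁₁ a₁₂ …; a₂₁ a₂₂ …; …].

T1 = [1 0 3; 0 1 -3; 0 0 1]
T2·T1 = [-1 0 -3; 0 1 -3; 0 0 1]
T3·…·T1 = [-1 1 -6; 0 1 -3; 0 0 1]
T4·…·T1 = [-2 2 -12; 0 -2 6; 0 0 1]
T5·…·T1 = [-2 2 -12; -1 -1 0; 0 0 1]
T6·…·T1 = [2/5 38/25 -84/25; -11/5 41/25 -288/25; 0 0 1]

T = [2/5 38/25 -84/25; -11/5 41/25 -288/25; 0 0 1]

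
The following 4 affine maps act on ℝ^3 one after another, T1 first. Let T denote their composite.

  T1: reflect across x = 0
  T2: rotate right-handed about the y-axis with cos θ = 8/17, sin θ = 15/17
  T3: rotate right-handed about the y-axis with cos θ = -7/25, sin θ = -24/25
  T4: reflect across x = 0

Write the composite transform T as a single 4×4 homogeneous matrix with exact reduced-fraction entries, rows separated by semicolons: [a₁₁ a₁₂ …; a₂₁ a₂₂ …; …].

T1 = [-1 0 0 0; 0 1 0 0; 0 0 1 0; 0 0 0 1]
T2·T1 = [-8/17 0 15/17 0; 0 1 0 0; 15/17 0 8/17 0; 0 0 0 1]
T3·…·T1 = [-304/425 0 -297/425 0; 0 1 0 0; -297/425 0 304/425 0; 0 0 0 1]
T4·…·T1 = [304/425 0 297/425 0; 0 1 0 0; -297/425 0 304/425 0; 0 0 0 1]

T = [304/425 0 297/425 0; 0 1 0 0; -297/425 0 304/425 0; 0 0 0 1]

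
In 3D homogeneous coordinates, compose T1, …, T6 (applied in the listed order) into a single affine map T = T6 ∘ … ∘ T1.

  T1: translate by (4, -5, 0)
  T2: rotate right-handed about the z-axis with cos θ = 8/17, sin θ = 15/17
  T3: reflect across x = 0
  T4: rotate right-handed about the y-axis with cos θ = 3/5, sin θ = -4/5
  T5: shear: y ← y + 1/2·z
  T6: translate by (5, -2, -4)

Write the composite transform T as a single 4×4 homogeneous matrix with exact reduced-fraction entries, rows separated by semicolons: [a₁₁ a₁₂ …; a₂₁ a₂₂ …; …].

T1 = [1 0 0 4; 0 1 0 -5; 0 0 1 0; 0 0 0 1]
T2·T1 = [8/17 -15/17 0 107/17; 15/17 8/17 0 20/17; 0 0 1 0; 0 0 0 1]
T3·…·T1 = [-8/17 15/17 0 -107/17; 15/17 8/17 0 20/17; 0 0 1 0; 0 0 0 1]
T4·…·T1 = [-24/85 9/17 -4/5 -321/85; 15/17 8/17 0 20/17; -32/85 12/17 3/5 -428/85; 0 0 0 1]
T5·…·T1 = [-24/85 9/17 -4/5 -321/85; 59/85 14/17 3/10 -114/85; -32/85 12/17 3/5 -428/85; 0 0 0 1]
T6·…·T1 = [-24/85 9/17 -4/5 104/85; 59/85 14/17 3/10 -284/85; -32/85 12/17 3/5 -768/85; 0 0 0 1]

T = [-24/85 9/17 -4/5 104/85; 59/85 14/17 3/10 -284/85; -32/85 12/17 3/5 -768/85; 0 0 0 1]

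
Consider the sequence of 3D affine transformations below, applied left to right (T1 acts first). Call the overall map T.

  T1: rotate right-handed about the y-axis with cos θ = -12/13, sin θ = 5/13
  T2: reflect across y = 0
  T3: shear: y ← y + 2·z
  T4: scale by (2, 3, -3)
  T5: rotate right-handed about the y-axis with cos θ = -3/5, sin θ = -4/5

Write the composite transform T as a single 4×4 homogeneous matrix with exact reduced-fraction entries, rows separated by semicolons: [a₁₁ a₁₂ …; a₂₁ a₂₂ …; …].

T = [12/65 0 -174/65 0; -30/13 -3 -72/13 0; -141/65 0 -68/65 0; 0 0 0 1]

T1 = [-12/13 0 5/13 0; 0 1 0 0; -5/13 0 -12/13 0; 0 0 0 1]
T2·T1 = [-12/13 0 5/13 0; 0 -1 0 0; -5/13 0 -12/13 0; 0 0 0 1]
T3·…·T1 = [-12/13 0 5/13 0; -10/13 -1 -24/13 0; -5/13 0 -12/13 0; 0 0 0 1]
T4·…·T1 = [-24/13 0 10/13 0; -30/13 -3 -72/13 0; 15/13 0 36/13 0; 0 0 0 1]
T5·…·T1 = [12/65 0 -174/65 0; -30/13 -3 -72/13 0; -141/65 0 -68/65 0; 0 0 0 1]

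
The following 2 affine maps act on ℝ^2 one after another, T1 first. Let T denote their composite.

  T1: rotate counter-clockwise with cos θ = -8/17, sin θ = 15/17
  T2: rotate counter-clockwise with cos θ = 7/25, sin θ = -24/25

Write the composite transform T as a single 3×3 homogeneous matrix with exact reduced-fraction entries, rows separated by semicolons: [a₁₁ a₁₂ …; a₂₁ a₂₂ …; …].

T = [304/425 -297/425 0; 297/425 304/425 0; 0 0 1]

T1 = [-8/17 -15/17 0; 15/17 -8/17 0; 0 0 1]
T2·T1 = [304/425 -297/425 0; 297/425 304/425 0; 0 0 1]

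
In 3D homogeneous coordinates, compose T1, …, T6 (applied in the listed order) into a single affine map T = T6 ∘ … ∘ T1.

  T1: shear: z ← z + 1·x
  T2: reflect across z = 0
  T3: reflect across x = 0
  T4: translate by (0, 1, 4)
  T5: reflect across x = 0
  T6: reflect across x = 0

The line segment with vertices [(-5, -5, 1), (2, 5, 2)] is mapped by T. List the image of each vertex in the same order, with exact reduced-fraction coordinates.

image vertices: (5, -4, 8), (-2, 6, 0)

T1 shear: z ← z + 1·x: (-5, -5, 1) → (-5, -5, -4); (2, 5, 2) → (2, 5, 4)
T2 reflect across z = 0: (-5, -5, -4) → (-5, -5, 4); (2, 5, 4) → (2, 5, -4)
T3 reflect across x = 0: (-5, -5, 4) → (5, -5, 4); (2, 5, -4) → (-2, 5, -4)
T4 translate by (0, 1, 4): (5, -5, 4) → (5, -4, 8); (-2, 5, -4) → (-2, 6, 0)
T5 reflect across x = 0: (5, -4, 8) → (-5, -4, 8); (-2, 6, 0) → (2, 6, 0)
T6 reflect across x = 0: (-5, -4, 8) → (5, -4, 8); (2, 6, 0) → (-2, 6, 0)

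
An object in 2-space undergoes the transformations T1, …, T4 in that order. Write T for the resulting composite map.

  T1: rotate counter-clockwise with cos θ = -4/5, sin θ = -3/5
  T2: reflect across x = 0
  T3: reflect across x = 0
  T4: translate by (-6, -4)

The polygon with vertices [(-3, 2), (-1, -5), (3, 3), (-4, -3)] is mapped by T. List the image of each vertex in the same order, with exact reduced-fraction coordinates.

image vertices: (-12/5, -19/5), (-41/5, 3/5), (-33/5, -41/5), (-23/5, 4/5)

T1 rotate counter-clockwise with cos θ = -4/5, sin θ = -3/5: (-3, 2) → (18/5, 1/5); (-1, -5) → (-11/5, 23/5); (3, 3) → (-3/5, -21/5); (-4, -3) → (7/5, 24/5)
T2 reflect across x = 0: (18/5, 1/5) → (-18/5, 1/5); (-11/5, 23/5) → (11/5, 23/5); (-3/5, -21/5) → (3/5, -21/5); (7/5, 24/5) → (-7/5, 24/5)
T3 reflect across x = 0: (-18/5, 1/5) → (18/5, 1/5); (11/5, 23/5) → (-11/5, 23/5); (3/5, -21/5) → (-3/5, -21/5); (-7/5, 24/5) → (7/5, 24/5)
T4 translate by (-6, -4): (18/5, 1/5) → (-12/5, -19/5); (-11/5, 23/5) → (-41/5, 3/5); (-3/5, -21/5) → (-33/5, -41/5); (7/5, 24/5) → (-23/5, 4/5)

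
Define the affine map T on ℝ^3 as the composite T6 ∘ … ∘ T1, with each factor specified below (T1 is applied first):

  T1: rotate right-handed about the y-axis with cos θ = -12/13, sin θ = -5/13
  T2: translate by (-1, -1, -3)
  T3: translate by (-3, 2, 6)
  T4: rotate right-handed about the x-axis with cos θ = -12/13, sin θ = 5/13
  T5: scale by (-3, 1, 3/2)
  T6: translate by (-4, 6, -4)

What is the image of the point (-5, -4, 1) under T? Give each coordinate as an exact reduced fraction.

T1 rotate right-handed about the y-axis with cos θ = -12/13, sin θ = -5/13: (-5, -4, 1) → (55/13, -4, -37/13)
T2 translate by (-1, -1, -3): (55/13, -4, -37/13) → (42/13, -5, -76/13)
T3 translate by (-3, 2, 6): (42/13, -5, -76/13) → (3/13, -3, 2/13)
T4 rotate right-handed about the x-axis with cos θ = -12/13, sin θ = 5/13: (3/13, -3, 2/13) → (3/13, 458/169, -219/169)
T5 scale by (-3, 1, 3/2): (3/13, 458/169, -219/169) → (-9/13, 458/169, -657/338)
T6 translate by (-4, 6, -4): (-9/13, 458/169, -657/338) → (-61/13, 1472/169, -2009/338)

T(p) = (-61/13, 1472/169, -2009/338)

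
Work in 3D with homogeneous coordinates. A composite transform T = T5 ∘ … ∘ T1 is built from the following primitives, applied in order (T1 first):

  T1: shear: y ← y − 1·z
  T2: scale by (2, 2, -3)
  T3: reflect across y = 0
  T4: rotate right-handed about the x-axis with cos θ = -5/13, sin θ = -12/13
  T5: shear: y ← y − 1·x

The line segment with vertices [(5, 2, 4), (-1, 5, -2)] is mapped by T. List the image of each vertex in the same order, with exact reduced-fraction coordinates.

T1 shear: y ← y − 1·z: (5, 2, 4) → (5, -2, 4); (-1, 5, -2) → (-1, 7, -2)
T2 scale by (2, 2, -3): (5, -2, 4) → (10, -4, -12); (-1, 7, -2) → (-2, 14, 6)
T3 reflect across y = 0: (10, -4, -12) → (10, 4, -12); (-2, 14, 6) → (-2, -14, 6)
T4 rotate right-handed about the x-axis with cos θ = -5/13, sin θ = -12/13: (10, 4, -12) → (10, -164/13, 12/13); (-2, -14, 6) → (-2, 142/13, 138/13)
T5 shear: y ← y − 1·x: (10, -164/13, 12/13) → (10, -294/13, 12/13); (-2, 142/13, 138/13) → (-2, 168/13, 138/13)

image vertices: (10, -294/13, 12/13), (-2, 168/13, 138/13)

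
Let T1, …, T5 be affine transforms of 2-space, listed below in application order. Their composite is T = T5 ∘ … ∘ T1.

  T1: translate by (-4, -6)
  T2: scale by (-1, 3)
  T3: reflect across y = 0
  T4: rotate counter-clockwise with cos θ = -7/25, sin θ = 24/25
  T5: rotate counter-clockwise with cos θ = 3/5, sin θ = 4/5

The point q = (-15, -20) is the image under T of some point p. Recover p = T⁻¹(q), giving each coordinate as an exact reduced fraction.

T1 = [1 0 -4; 0 1 -6; 0 0 1]
T2·T1 = [-1 0 4; 0 3 -18; 0 0 1]
T3·…·T1 = [-1 0 4; 0 -3 18; 0 0 1]
T4·…·T1 = [7/25 72/25 -92/5; -24/25 21/25 -6/5; 0 0 1]
T5·…·T1 = [117/125 132/125 -252/25; -44/125 351/125 -386/25; 0 0 1]
det M = 3; M⁻¹ = [117/125 -44/125 4; 44/375 39/125 6; 0 0 1]
M⁻¹ · (-15, -20)ᵀ = (-3, -2)ᵀ

p = (-3, -2)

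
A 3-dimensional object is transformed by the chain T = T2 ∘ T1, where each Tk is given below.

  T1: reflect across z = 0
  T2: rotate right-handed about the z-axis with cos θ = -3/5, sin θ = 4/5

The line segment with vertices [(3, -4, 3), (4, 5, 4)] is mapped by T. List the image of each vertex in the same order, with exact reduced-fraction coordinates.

image vertices: (7/5, 24/5, -3), (-32/5, 1/5, -4)

T1 reflect across z = 0: (3, -4, 3) → (3, -4, -3); (4, 5, 4) → (4, 5, -4)
T2 rotate right-handed about the z-axis with cos θ = -3/5, sin θ = 4/5: (3, -4, -3) → (7/5, 24/5, -3); (4, 5, -4) → (-32/5, 1/5, -4)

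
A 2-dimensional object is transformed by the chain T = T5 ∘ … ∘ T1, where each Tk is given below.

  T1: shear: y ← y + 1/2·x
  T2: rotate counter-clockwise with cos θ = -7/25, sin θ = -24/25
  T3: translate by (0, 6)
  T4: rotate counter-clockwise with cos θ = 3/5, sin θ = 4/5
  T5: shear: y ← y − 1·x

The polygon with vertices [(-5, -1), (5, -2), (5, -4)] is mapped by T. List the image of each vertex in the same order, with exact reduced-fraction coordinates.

image vertices: (-53/5, 161/10), (-7/5, 13/10), (-3, 17/10)

T1 shear: y ← y + 1/2·x: (-5, -1) → (-5, -7/2); (5, -2) → (5, 1/2); (5, -4) → (5, -3/2)
T2 rotate counter-clockwise with cos θ = -7/25, sin θ = -24/25: (-5, -7/2) → (-49/25, 289/50); (5, 1/2) → (-23/25, -247/50); (5, -3/2) → (-71/25, -219/50)
T3 translate by (0, 6): (-49/25, 289/50) → (-49/25, 589/50); (-23/25, -247/50) → (-23/25, 53/50); (-71/25, -219/50) → (-71/25, 81/50)
T4 rotate counter-clockwise with cos θ = 3/5, sin θ = 4/5: (-49/25, 589/50) → (-53/5, 11/2); (-23/25, 53/50) → (-7/5, -1/10); (-71/25, 81/50) → (-3, -13/10)
T5 shear: y ← y − 1·x: (-53/5, 11/2) → (-53/5, 161/10); (-7/5, -1/10) → (-7/5, 13/10); (-3, -13/10) → (-3, 17/10)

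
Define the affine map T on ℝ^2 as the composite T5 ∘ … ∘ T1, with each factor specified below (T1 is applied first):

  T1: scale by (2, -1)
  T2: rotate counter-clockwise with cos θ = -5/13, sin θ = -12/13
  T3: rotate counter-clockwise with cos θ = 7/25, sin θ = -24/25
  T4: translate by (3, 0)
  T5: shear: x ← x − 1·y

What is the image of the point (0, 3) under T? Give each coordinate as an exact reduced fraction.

T(p) = (114/325, 969/325)

T1 scale by (2, -1): (0, 3) → (0, -3)
T2 rotate counter-clockwise with cos θ = -5/13, sin θ = -12/13: (0, -3) → (-36/13, 15/13)
T3 rotate counter-clockwise with cos θ = 7/25, sin θ = -24/25: (-36/13, 15/13) → (108/325, 969/325)
T4 translate by (3, 0): (108/325, 969/325) → (1083/325, 969/325)
T5 shear: x ← x − 1·y: (1083/325, 969/325) → (114/325, 969/325)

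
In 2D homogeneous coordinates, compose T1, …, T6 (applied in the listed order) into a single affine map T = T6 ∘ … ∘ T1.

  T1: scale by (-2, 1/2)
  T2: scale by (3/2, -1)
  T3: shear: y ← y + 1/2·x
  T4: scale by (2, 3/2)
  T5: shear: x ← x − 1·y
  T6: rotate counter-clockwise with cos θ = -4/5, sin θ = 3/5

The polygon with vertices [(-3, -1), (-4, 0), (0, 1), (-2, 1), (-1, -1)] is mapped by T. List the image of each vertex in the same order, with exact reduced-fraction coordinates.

image vertices: (-129/10, 3/10), (-87/5, 9/5), (-3/20, 21/20), (-177/20, 39/20), (-21/5, -3/5)

T1 scale by (-2, 1/2): (-3, -1) → (6, -1/2); (-4, 0) → (8, 0); (0, 1) → (0, 1/2); (-2, 1) → (4, 1/2); (-1, -1) → (2, -1/2)
T2 scale by (3/2, -1): (6, -1/2) → (9, 1/2); (8, 0) → (12, 0); (0, 1/2) → (0, -1/2); (4, 1/2) → (6, -1/2); (2, -1/2) → (3, 1/2)
T3 shear: y ← y + 1/2·x: (9, 1/2) → (9, 5); (12, 0) → (12, 6); (0, -1/2) → (0, -1/2); (6, -1/2) → (6, 5/2); (3, 1/2) → (3, 2)
T4 scale by (2, 3/2): (9, 5) → (18, 15/2); (12, 6) → (24, 9); (0, -1/2) → (0, -3/4); (6, 5/2) → (12, 15/4); (3, 2) → (6, 3)
T5 shear: x ← x − 1·y: (18, 15/2) → (21/2, 15/2); (24, 9) → (15, 9); (0, -3/4) → (3/4, -3/4); (12, 15/4) → (33/4, 15/4); (6, 3) → (3, 3)
T6 rotate counter-clockwise with cos θ = -4/5, sin θ = 3/5: (21/2, 15/2) → (-129/10, 3/10); (15, 9) → (-87/5, 9/5); (3/4, -3/4) → (-3/20, 21/20); (33/4, 15/4) → (-177/20, 39/20); (3, 3) → (-21/5, -3/5)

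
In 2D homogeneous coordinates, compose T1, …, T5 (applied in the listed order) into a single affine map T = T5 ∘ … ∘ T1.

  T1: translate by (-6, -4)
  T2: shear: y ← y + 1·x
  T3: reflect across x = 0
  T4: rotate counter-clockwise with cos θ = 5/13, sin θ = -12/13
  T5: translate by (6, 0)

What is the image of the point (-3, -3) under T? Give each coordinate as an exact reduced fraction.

T(p) = (-69/13, -188/13)

T1 translate by (-6, -4): (-3, -3) → (-9, -7)
T2 shear: y ← y + 1·x: (-9, -7) → (-9, -16)
T3 reflect across x = 0: (-9, -16) → (9, -16)
T4 rotate counter-clockwise with cos θ = 5/13, sin θ = -12/13: (9, -16) → (-147/13, -188/13)
T5 translate by (6, 0): (-147/13, -188/13) → (-69/13, -188/13)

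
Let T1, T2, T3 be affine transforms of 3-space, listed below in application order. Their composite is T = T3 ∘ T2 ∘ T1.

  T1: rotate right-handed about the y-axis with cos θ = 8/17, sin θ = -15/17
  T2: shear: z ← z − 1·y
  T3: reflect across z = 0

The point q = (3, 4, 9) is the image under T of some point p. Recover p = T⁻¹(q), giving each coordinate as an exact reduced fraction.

T1 = [8/17 0 -15/17 0; 0 1 0 0; 15/17 0 8/17 0; 0 0 0 1]
T2·T1 = [8/17 0 -15/17 0; 0 1 0 0; 15/17 -1 8/17 0; 0 0 0 1]
T3·…·T1 = [8/17 0 -15/17 0; 0 1 0 0; -15/17 1 -8/17 0; 0 0 0 1]
det M = -1; M⁻¹ = [8/17 15/17 -15/17 0; 0 1 0 0; -15/17 8/17 -8/17 0; 0 0 0 1]
M⁻¹ · (3, 4, 9)ᵀ = (-3, 4, -5)ᵀ

p = (-3, 4, -5)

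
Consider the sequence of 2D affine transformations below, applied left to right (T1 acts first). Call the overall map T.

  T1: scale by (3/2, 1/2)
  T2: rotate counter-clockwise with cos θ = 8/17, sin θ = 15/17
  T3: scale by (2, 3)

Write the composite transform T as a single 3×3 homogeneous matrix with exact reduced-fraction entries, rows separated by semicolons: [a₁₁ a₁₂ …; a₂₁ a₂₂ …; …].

T = [24/17 -15/17 0; 135/34 12/17 0; 0 0 1]

T1 = [3/2 0 0; 0 1/2 0; 0 0 1]
T2·T1 = [12/17 -15/34 0; 45/34 4/17 0; 0 0 1]
T3·…·T1 = [24/17 -15/17 0; 135/34 12/17 0; 0 0 1]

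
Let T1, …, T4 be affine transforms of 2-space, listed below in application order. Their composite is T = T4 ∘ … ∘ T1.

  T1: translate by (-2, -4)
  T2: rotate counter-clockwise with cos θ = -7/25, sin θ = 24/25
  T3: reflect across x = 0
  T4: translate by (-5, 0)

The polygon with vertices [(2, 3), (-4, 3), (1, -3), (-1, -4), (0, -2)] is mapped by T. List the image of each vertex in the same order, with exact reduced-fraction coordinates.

image vertices: (-149/25, 7/25), (-191/25, -137/25), (-12, 1), (-338/25, -16/25), (-283/25, -6/25)

T1 translate by (-2, -4): (2, 3) → (0, -1); (-4, 3) → (-6, -1); (1, -3) → (-1, -7); (-1, -4) → (-3, -8); (0, -2) → (-2, -6)
T2 rotate counter-clockwise with cos θ = -7/25, sin θ = 24/25: (0, -1) → (24/25, 7/25); (-6, -1) → (66/25, -137/25); (-1, -7) → (7, 1); (-3, -8) → (213/25, -16/25); (-2, -6) → (158/25, -6/25)
T3 reflect across x = 0: (24/25, 7/25) → (-24/25, 7/25); (66/25, -137/25) → (-66/25, -137/25); (7, 1) → (-7, 1); (213/25, -16/25) → (-213/25, -16/25); (158/25, -6/25) → (-158/25, -6/25)
T4 translate by (-5, 0): (-24/25, 7/25) → (-149/25, 7/25); (-66/25, -137/25) → (-191/25, -137/25); (-7, 1) → (-12, 1); (-213/25, -16/25) → (-338/25, -16/25); (-158/25, -6/25) → (-283/25, -6/25)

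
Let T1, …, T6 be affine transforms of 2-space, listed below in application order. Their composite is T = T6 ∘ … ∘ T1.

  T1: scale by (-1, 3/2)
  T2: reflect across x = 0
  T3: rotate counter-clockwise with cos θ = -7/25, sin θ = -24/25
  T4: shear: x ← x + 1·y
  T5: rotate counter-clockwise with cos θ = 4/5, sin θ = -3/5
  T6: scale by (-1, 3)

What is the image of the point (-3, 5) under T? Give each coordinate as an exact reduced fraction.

T(p) = (-1881/250, -3501/250)

T1 scale by (-1, 3/2): (-3, 5) → (3, 15/2)
T2 reflect across x = 0: (3, 15/2) → (-3, 15/2)
T3 rotate counter-clockwise with cos θ = -7/25, sin θ = -24/25: (-3, 15/2) → (201/25, 39/50)
T4 shear: x ← x + 1·y: (201/25, 39/50) → (441/50, 39/50)
T5 rotate counter-clockwise with cos θ = 4/5, sin θ = -3/5: (441/50, 39/50) → (1881/250, -1167/250)
T6 scale by (-1, 3): (1881/250, -1167/250) → (-1881/250, -3501/250)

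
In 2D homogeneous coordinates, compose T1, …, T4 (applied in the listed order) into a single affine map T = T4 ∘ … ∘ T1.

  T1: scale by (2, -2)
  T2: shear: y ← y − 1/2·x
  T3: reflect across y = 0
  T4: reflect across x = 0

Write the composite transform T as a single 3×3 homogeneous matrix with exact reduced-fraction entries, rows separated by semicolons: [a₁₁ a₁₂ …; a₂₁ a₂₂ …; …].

T = [-2 0 0; 1 2 0; 0 0 1]

T1 = [2 0 0; 0 -2 0; 0 0 1]
T2·T1 = [2 0 0; -1 -2 0; 0 0 1]
T3·…·T1 = [2 0 0; 1 2 0; 0 0 1]
T4·…·T1 = [-2 0 0; 1 2 0; 0 0 1]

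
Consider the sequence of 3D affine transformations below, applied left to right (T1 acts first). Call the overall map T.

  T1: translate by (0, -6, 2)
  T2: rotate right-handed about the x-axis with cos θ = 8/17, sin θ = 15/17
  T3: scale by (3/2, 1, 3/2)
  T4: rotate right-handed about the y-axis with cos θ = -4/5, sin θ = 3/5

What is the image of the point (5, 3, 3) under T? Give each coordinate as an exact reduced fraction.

T(p) = (-213/34, -99/17, -141/34)

T1 translate by (0, -6, 2): (5, 3, 3) → (5, -3, 5)
T2 rotate right-handed about the x-axis with cos θ = 8/17, sin θ = 15/17: (5, -3, 5) → (5, -99/17, -5/17)
T3 scale by (3/2, 1, 3/2): (5, -99/17, -5/17) → (15/2, -99/17, -15/34)
T4 rotate right-handed about the y-axis with cos θ = -4/5, sin θ = 3/5: (15/2, -99/17, -15/34) → (-213/34, -99/17, -141/34)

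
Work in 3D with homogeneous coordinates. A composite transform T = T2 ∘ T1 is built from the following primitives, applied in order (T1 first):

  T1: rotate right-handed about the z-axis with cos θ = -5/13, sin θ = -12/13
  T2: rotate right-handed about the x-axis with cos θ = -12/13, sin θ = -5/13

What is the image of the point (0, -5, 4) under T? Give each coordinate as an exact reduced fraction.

T1 rotate right-handed about the z-axis with cos θ = -5/13, sin θ = -12/13: (0, -5, 4) → (-60/13, 25/13, 4)
T2 rotate right-handed about the x-axis with cos θ = -12/13, sin θ = -5/13: (-60/13, 25/13, 4) → (-60/13, -40/169, -749/169)

T(p) = (-60/13, -40/169, -749/169)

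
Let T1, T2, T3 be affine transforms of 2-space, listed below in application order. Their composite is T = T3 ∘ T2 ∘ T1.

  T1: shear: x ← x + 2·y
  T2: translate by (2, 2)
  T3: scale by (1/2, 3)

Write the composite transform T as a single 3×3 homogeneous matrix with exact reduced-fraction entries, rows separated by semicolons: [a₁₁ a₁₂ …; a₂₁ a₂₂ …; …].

T1 = [1 2 0; 0 1 0; 0 0 1]
T2·T1 = [1 2 2; 0 1 2; 0 0 1]
T3·…·T1 = [1/2 1 1; 0 3 6; 0 0 1]

T = [1/2 1 1; 0 3 6; 0 0 1]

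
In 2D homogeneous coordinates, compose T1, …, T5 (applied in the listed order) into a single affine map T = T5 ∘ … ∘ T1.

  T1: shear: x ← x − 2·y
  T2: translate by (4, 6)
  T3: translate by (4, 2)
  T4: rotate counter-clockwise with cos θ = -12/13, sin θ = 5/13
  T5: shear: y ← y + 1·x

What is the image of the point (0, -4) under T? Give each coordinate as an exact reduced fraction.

T(p) = (-212/13, -180/13)

T1 shear: x ← x − 2·y: (0, -4) → (8, -4)
T2 translate by (4, 6): (8, -4) → (12, 2)
T3 translate by (4, 2): (12, 2) → (16, 4)
T4 rotate counter-clockwise with cos θ = -12/13, sin θ = 5/13: (16, 4) → (-212/13, 32/13)
T5 shear: y ← y + 1·x: (-212/13, 32/13) → (-212/13, -180/13)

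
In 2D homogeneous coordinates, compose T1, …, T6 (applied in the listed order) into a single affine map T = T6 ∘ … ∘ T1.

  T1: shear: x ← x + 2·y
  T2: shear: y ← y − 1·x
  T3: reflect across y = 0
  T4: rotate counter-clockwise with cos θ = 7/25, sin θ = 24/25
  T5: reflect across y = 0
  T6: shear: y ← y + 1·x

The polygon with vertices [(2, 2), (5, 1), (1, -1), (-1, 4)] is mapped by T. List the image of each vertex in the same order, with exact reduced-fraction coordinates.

image vertices: (-54/25, -226/25), (-19/5, -61/5), (-7/25, 17/25), (-23/25, -212/25)

T1 shear: x ← x + 2·y: (2, 2) → (6, 2); (5, 1) → (7, 1); (1, -1) → (-1, -1); (-1, 4) → (7, 4)
T2 shear: y ← y − 1·x: (6, 2) → (6, -4); (7, 1) → (7, -6); (-1, -1) → (-1, 0); (7, 4) → (7, -3)
T3 reflect across y = 0: (6, -4) → (6, 4); (7, -6) → (7, 6); (-1, 0) → (-1, 0); (7, -3) → (7, 3)
T4 rotate counter-clockwise with cos θ = 7/25, sin θ = 24/25: (6, 4) → (-54/25, 172/25); (7, 6) → (-19/5, 42/5); (-1, 0) → (-7/25, -24/25); (7, 3) → (-23/25, 189/25)
T5 reflect across y = 0: (-54/25, 172/25) → (-54/25, -172/25); (-19/5, 42/5) → (-19/5, -42/5); (-7/25, -24/25) → (-7/25, 24/25); (-23/25, 189/25) → (-23/25, -189/25)
T6 shear: y ← y + 1·x: (-54/25, -172/25) → (-54/25, -226/25); (-19/5, -42/5) → (-19/5, -61/5); (-7/25, 24/25) → (-7/25, 17/25); (-23/25, -189/25) → (-23/25, -212/25)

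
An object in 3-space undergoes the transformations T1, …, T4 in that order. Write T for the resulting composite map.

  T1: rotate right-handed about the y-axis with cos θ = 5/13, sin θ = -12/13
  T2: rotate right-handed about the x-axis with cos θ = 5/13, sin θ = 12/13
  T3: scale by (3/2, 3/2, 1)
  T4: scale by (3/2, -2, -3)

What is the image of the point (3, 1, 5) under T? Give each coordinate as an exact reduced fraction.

T(p) = (-405/52, 2001/169, -1383/169)

T1 rotate right-handed about the y-axis with cos θ = 5/13, sin θ = -12/13: (3, 1, 5) → (-45/13, 1, 61/13)
T2 rotate right-handed about the x-axis with cos θ = 5/13, sin θ = 12/13: (-45/13, 1, 61/13) → (-45/13, -667/169, 461/169)
T3 scale by (3/2, 3/2, 1): (-45/13, -667/169, 461/169) → (-135/26, -2001/338, 461/169)
T4 scale by (3/2, -2, -3): (-135/26, -2001/338, 461/169) → (-405/52, 2001/169, -1383/169)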